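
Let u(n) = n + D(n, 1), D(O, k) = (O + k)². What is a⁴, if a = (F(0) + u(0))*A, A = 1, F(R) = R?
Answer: 1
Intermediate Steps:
u(n) = n + (1 + n)² (u(n) = n + (n + 1)² = n + (1 + n)²)
a = 1 (a = (0 + (0 + (1 + 0)²))*1 = (0 + (0 + 1²))*1 = (0 + (0 + 1))*1 = (0 + 1)*1 = 1*1 = 1)
a⁴ = 1⁴ = 1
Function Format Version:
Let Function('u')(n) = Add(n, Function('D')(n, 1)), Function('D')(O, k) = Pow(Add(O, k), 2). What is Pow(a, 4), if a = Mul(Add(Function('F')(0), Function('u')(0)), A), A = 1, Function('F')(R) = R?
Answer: 1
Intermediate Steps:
Function('u')(n) = Add(n, Pow(Add(1, n), 2)) (Function('u')(n) = Add(n, Pow(Add(n, 1), 2)) = Add(n, Pow(Add(1, n), 2)))
a = 1 (a = Mul(Add(0, Add(0, Pow(Add(1, 0), 2))), 1) = Mul(Add(0, Add(0, Pow(1, 2))), 1) = Mul(Add(0, Add(0, 1)), 1) = Mul(Add(0, 1), 1) = Mul(1, 1) = 1)
Pow(a, 4) = Pow(1, 4) = 1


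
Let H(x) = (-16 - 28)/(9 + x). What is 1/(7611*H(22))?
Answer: -31/334884 ≈ -9.2569e-5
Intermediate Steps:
H(x) = -44/(9 + x)
1/(7611*H(22)) = 1/(7611*((-44/(9 + 22)))) = 1/(7611*((-44/31))) = 1/(7611*((-44*1/31))) = 1/(7611*(-44/31)) = (1/7611)*(-31/44) = -31/334884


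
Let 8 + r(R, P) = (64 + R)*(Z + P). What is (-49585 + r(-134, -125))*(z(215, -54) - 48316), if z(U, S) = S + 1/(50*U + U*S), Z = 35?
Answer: 1800910915893/860 ≈ 2.0941e+9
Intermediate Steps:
z(U, S) = S + 1/(50*U + S*U)
r(R, P) = -8 + (35 + P)*(64 + R) (r(R, P) = -8 + (64 + R)*(35 + P) = -8 + (35 + P)*(64 + R))
(-49585 + r(-134, -125))*(z(215, -54) - 48316) = (-49585 + (2232 + 35*(-134) + 64*(-125) - 125*(-134)))*((1 + 215*(-54)**2 + 50*(-54)*215)/(215*(50 - 54)) - 48316) = (-49585 + (2232 - 4690 - 8000 + 16750))*((1/215)*(1 + 215*2916 - 580500)/(-4) - 48316) = (-49585 + 6292)*((1/215)*(-1/4)*(1 + 626940 - 580500) - 48316) = -43293*((1/215)*(-1/4)*46441 - 48316) = -43293*(-46441/860 - 48316) = -43293*(-41598201/860) = 1800910915893/860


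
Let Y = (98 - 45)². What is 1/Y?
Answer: 1/2809 ≈ 0.00035600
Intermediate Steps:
Y = 2809 (Y = 53² = 2809)
1/Y = 1/2809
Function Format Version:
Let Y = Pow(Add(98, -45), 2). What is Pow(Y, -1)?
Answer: Rational(1, 2809) ≈ 0.00035600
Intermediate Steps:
Y = 2809 (Y = Pow(53, 2) = 2809)
Pow(Y, -1) = Pow(2809, -1) = Rational(1, 2809)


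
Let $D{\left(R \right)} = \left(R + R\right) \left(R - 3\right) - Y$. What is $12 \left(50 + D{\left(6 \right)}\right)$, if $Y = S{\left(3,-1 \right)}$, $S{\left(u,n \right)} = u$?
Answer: $996$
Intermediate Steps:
$Y = 3$
$D{\left(R \right)} = -3 + 2 R \left(-3 + R\right)$ ($D{\left(R \right)} = \left(R + R\right) \left(R - 3\right) - 3 = 2 R \left(-3 + R\right) - 3 = -3 + 2 R \left(-3 + R\right)$)
$12 \left(50 + D{\left(6 \right)}\right) = 12 \left(50 - \left(39 - 72\right)\right) = 12 \left(50 - -33\right) = 12 \left(50 + 33\right) = 12 \cdot 83 = 996$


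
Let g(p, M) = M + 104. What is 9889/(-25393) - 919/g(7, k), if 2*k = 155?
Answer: -50262041/9217659 ≈ -5.4528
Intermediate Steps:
k = 155/2 (k = (½)*155 = 155/2 ≈ 77.500)
g(p, M) = 104 + M
9889/(-25393) - 919/g(7, k) = 9889/(-25393) - 919/(104 + 155/2) = 9889*(-1/25393) - 919/363/2 = -9889/25393 - 919*2/363 = -9889/25393 - 1838/363 = -50262041/9217659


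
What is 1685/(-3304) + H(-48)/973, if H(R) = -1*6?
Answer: -237047/459256 ≈ -0.51615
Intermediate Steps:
H(R) = -6
1685/(-3304) + H(-48)/973 = 1685/(-3304) - 6/973 = 1685*(-1/3304) - 6*1/973 = -1685/3304 - 6/973 = -237047/459256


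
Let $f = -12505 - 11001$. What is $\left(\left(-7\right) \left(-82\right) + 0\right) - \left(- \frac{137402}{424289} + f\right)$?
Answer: $\frac{10217016522}{424289} \approx 24080.0$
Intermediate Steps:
$f = -23506$
$\left(\left(-7\right) \left(-82\right) + 0\right) - \left(- \frac{137402}{424289} + f\right) = \left(\left(-7\right) \left(-82\right) + 0\right) + \left(\left(\frac{5418}{-6846} - \frac{8709}{-7809}\right) - -23506\right) = \left(574 + 0\right) + \left(\left(5418 \left(- \frac{1}{6846}\right) - - \frac{2903}{2603}\right) + 23506\right) = 574 + \left(\left(- \frac{129}{163} + \frac{2903}{2603}\right) + 23506\right) = 574 + \left(\frac{137402}{424289} + 23506\right) = 574 + \frac{9973474636}{424289} = \frac{10217016522}{424289}$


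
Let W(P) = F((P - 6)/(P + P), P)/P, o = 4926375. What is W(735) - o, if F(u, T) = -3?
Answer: -1206961876/245 ≈ -4.9264e+6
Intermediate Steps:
W(P) = -3/P
W(735) - o = -3/735 - 1*4926375 = -3*1/735 - 4926375 = -1/245 - 4926375 = -1206961876/245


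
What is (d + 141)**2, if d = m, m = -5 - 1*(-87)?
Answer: 49729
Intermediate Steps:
m = 82 (m = -5 + 87 = 82)
d = 82
(d + 141)**2 = (82 + 141)**2 = 223**2 = 49729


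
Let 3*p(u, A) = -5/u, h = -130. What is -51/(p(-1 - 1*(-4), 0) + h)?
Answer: 459/1175 ≈ 0.39064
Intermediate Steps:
p(u, A) = -5/(3*u) (p(u, A) = (-5/u)/3 = -5/(3*u))
-51/(p(-1 - 1*(-4), 0) + h) = -51/(-5/(3*(-1 - 1*(-4))) - 130) = -51/(-5/(3*(-1 + 4)) - 130) = -51/(-5/3/3 - 130) = -51/(-5/3*⅓ - 130) = -51/(-5/9 - 130) = -51/(-1175/9) = -51*(-9/1175) = 459/1175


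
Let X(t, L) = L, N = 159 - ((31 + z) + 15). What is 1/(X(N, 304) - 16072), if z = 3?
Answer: -1/15768 ≈ -6.3420e-5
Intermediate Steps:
N = 110 (N = 159 - ((31 + 3) + 15) = 159 - (34 + 15) = 159 - 1*49 = 159 - 49 = 110)
1/(X(N, 304) - 16072) = 1/(304 - 16072) = 1/(-15768) = -1/15768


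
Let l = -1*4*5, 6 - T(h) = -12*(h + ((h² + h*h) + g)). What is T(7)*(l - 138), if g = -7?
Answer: -186756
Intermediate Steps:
T(h) = -78 + 12*h + 24*h² (T(h) = 6 - (-12)*(h + ((h² + h*h) - 7)) = 6 - (-12)*(h + ((h² + h²) - 7)) = 6 - (-12)*(h + (2*h² - 7)) = 6 - (-12)*(h + (-7 + 2*h²)) = 6 - (-12)*(-7 + h + 2*h²) = 6 - (84 - 24*h² - 12*h) = 6 + (-84 + 12*h + 24*h²) = -78 + 12*h + 24*h²)
l = -20 (l = -4*5 = -20)
T(7)*(l - 138) = (-78 + 12*7 + 24*7²)*(-20 - 138) = (-78 + 84 + 24*49)*(-158) = (-78 + 84 + 1176)*(-158) = 1182*(-158) = -186756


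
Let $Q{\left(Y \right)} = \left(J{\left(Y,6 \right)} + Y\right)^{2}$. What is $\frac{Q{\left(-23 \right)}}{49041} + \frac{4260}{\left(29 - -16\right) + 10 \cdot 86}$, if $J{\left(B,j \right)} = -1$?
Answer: $\frac{4654132}{986269} \approx 4.7189$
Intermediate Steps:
$Q{\left(Y \right)} = \left(-1 + Y\right)^{2}$
$\frac{Q{\left(-23 \right)}}{49041} + \frac{4260}{\left(29 - -16\right) + 10 \cdot 86} = \frac{\left(-1 - 23\right)^{2}}{49041} + \frac{4260}{\left(29 - -16\right) + 10 \cdot 86} = \left(-24\right)^{2} \cdot \frac{1}{49041} + \frac{4260}{\left(29 + 16\right) + 860} = 576 \cdot \frac{1}{49041} + \frac{4260}{45 + 860} = \frac{64}{5449} + \frac{4260}{905} = \frac{64}{5449} + 4260 \cdot \frac{1}{905} = \frac{64}{5449} + \frac{852}{181} = \frac{4654132}{986269}$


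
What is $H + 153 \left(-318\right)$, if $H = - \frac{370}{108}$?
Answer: $- \frac{2627501}{54} \approx -48657.0$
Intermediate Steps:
$H = - \frac{185}{54}$ ($H = \left(-370\right) \frac{1}{108} = - \frac{185}{54} \approx -3.4259$)
$H + 153 \left(-318\right) = - \frac{185}{54} + 153 \left(-318\right) = - \frac{185}{54} - 48654 = - \frac{2627501}{54}$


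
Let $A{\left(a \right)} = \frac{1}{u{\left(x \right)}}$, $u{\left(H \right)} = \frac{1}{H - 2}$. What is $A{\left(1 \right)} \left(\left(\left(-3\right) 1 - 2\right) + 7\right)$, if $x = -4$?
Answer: $-12$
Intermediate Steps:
$u{\left(H \right)} = \frac{1}{-2 + H}$
$A{\left(a \right)} = -6$ ($A{\left(a \right)} = \frac{1}{\frac{1}{-2 - 4}} = \frac{1}{\frac{1}{-6}} = \frac{1}{- \frac{1}{6}} = -6$)
$A{\left(1 \right)} \left(\left(\left(-3\right) 1 - 2\right) + 7\right) = - 6 \left(\left(\left(-3\right) 1 - 2\right) + 7\right) = - 6 \left(\left(-3 - 2\right) + 7\right) = - 6 \left(-5 + 7\right) = \left(-6\right) 2 = -12$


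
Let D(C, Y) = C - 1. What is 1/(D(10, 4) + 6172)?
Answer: 1/6181 ≈ 0.00016179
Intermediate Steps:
D(C, Y) = -1 + C
1/(D(10, 4) + 6172) = 1/((-1 + 10) + 6172) = 1/(9 + 6172) = 1/6181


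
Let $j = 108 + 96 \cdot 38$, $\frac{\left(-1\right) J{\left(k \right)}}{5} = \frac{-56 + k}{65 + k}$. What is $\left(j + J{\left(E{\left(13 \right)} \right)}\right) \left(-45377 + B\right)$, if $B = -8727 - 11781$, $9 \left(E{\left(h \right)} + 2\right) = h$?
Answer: $- \frac{28739366425}{116} \approx -2.4775 \cdot 10^{8}$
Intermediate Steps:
$E{\left(h \right)} = -2 + \frac{h}{9}$
$J{\left(k \right)} = - \frac{5 \left(-56 + k\right)}{65 + k}$ ($J{\left(k \right)} = - 5 \frac{-56 + k}{65 + k} = - \frac{5 \left(-56 + k\right)}{65 + k}$)
$j = 3756$ ($j = 108 + 3648 = 3756$)
$B = -20508$
$\left(j + J{\left(E{\left(13 \right)} \right)}\right) \left(-45377 + B\right) = \left(3756 + \frac{5 \left(56 - \left(-2 + \frac{1}{9} \cdot 13\right)\right)}{65 + \left(-2 + \frac{1}{9} \cdot 13\right)}\right) \left(-45377 - 20508\right) = \left(3756 + \frac{5 \left(56 - \left(-2 + \frac{13}{9}\right)\right)}{65 + \left(-2 + \frac{13}{9}\right)}\right) \left(-65885\right) = \left(3756 + \frac{5 \left(56 - - \frac{5}{9}\right)}{65 - \frac{5}{9}}\right) \left(-65885\right) = \left(3756 + \frac{5 \left(56 + \frac{5}{9}\right)}{\frac{580}{9}}\right) \left(-65885\right) = \left(3756 + 5 \cdot \frac{9}{580} \cdot \frac{509}{9}\right) \left(-65885\right) = \left(3756 + \frac{509}{116}\right) \left(-65885\right) = \frac{436205}{116} \left(-65885\right) = - \frac{28739366425}{116}$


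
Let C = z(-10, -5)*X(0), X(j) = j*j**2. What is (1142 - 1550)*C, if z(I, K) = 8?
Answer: 0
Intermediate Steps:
X(j) = j**3
C = 0 (C = 8*0**3 = 8*0 = 0)
(1142 - 1550)*C = (1142 - 1550)*0 = -408*0 = 0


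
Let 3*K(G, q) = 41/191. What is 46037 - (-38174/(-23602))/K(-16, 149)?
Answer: 22263651266/483841 ≈ 46014.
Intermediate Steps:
K(G, q) = 41/573 (K(G, q) = (41/191)/3 = (41*(1/191))/3 = (⅓)*(41/191) = 41/573)
46037 - (-38174/(-23602))/K(-16, 149) = 46037 - (-38174/(-23602))/41/573 = 46037 - (-38174*(-1/23602))*573/41 = 46037 - 19087*573/(11801*41) = 46037 - 1*10936851/483841 = 46037 - 10936851/483841 = 22263651266/483841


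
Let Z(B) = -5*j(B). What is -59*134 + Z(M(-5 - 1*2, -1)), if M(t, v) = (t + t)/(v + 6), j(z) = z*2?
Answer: -7878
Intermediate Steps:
j(z) = 2*z
M(t, v) = 2*t/(6 + v) (M(t, v) = (2*t)/(6 + v) = 2*t/(6 + v))
Z(B) = -10*B
-59*134 + Z(M(-5 - 1*2, -1)) = -59*134 - 20*(-5 - 1*2)/(6 - 1) = -7906 - 20*(-5 - 2)/5 = -7906 - 20*(-7)/5 = -7906 - 10*(-14/5) = -7906 + 28 = -7878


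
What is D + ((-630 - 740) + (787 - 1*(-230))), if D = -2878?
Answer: -3231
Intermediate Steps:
D + ((-630 - 740) + (787 - 1*(-230))) = -2878 + ((-630 - 740) + (787 - 1*(-230))) = -2878 + (-1370 + (787 + 230)) = -2878 + (-1370 + 1017) = -2878 - 353 = -3231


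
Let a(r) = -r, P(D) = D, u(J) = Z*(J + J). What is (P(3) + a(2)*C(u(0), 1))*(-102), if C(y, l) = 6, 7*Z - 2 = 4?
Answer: 918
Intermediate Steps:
Z = 6/7 (Z = 2/7 + (⅐)*4 = 2/7 + 4/7 = 6/7 ≈ 0.85714)
u(J) = 12*J/7 (u(J) = 6*(J + J)/7 = 6*(2*J)/7 = 12*J/7)
(P(3) + a(2)*C(u(0), 1))*(-102) = (3 - 1*2*6)*(-102) = (3 - 2*6)*(-102) = (3 - 12)*(-102) = -9*(-102) = 918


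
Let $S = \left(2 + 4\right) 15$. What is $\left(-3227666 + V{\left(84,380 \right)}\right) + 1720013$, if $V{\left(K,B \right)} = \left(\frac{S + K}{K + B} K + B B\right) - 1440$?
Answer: $- \frac{2729323}{2} \approx -1.3647 \cdot 10^{6}$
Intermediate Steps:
$S = 90$ ($S = 6 \cdot 15 = 90$)
$V{\left(K,B \right)} = -1440 + B^{2} + \frac{K \left(90 + K\right)}{B + K}$ ($V{\left(K,B \right)} = \left(\frac{90 + K}{K + B} K + B B\right) - 1440 = \left(\frac{90 + K}{B + K} K + B^{2}\right) - 1440 = \left(\frac{K \left(90 + K\right)}{B + K} + B^{2}\right) - 1440 = \left(B^{2} + \frac{K \left(90 + K\right)}{B + K}\right) - 1440 = -1440 + B^{2} + \frac{K \left(90 + K\right)}{B + K}$)
$\left(-3227666 + V{\left(84,380 \right)}\right) + 1720013 = \left(-3227666 + \frac{380^{3} + 84^{2} - 547200 - 113400 + 84 \cdot 380^{2}}{380 + 84}\right) + 1720013 = \left(-3227666 + \frac{54872000 + 7056 - 547200 - 113400 + 84 \cdot 144400}{464}\right) + 1720013 = \left(-3227666 + \frac{54872000 + 7056 - 547200 - 113400 + 12129600}{464}\right) + 1720013 = \left(-3227666 + \frac{1}{464} \cdot 66348056\right) + 1720013 = \left(-3227666 + \frac{285983}{2}\right) + 1720013 = - \frac{6169349}{2} + 1720013 = - \frac{2729323}{2}$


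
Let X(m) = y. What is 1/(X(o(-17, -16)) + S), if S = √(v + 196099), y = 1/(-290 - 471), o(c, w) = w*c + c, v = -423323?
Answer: -761/131590190105 - 1158242*I*√56806/131590190105 ≈ -5.7831e-9 - 0.0020978*I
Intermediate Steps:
o(c, w) = c + c*w (o(c, w) = c*w + c = c + c*w)
y = -1/761 (y = 1/(-761) = -1/761 ≈ -0.0013141)
S = 2*I*√56806 (S = √(-423323 + 196099) = √(-227224) = 2*I*√56806 ≈ 476.68*I)
X(m) = -1/761
1/(X(o(-17, -16)) + S) = 1/(-1/761 + 2*I*√56806)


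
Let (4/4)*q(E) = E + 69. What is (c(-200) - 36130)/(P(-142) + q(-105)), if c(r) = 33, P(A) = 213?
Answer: -36097/177 ≈ -203.94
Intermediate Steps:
q(E) = 69 + E (q(E) = E + 69 = 69 + E)
(c(-200) - 36130)/(P(-142) + q(-105)) = (33 - 36130)/(213 + (69 - 105)) = -36097/(213 - 36) = -36097/177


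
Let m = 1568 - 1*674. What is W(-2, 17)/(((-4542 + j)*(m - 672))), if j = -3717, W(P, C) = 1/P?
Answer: 1/3666996 ≈ 2.7270e-7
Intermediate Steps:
m = 894 (m = 1568 - 674 = 894)
W(-2, 17)/(((-4542 + j)*(m - 672))) = 1/((-2)*(((-4542 - 3717)*(894 - 672)))) = -1/(2*((-8259*222))) = -½/(-1833498) = -½*(-1/1833498) = 1/3666996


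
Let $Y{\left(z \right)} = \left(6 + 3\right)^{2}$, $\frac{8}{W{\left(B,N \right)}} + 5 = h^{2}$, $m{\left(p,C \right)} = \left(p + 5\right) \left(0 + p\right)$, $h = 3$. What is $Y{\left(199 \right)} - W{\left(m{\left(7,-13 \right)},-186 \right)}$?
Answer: $79$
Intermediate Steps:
$m{\left(p,C \right)} = p \left(5 + p\right)$ ($m{\left(p,C \right)} = \left(5 + p\right) p = p \left(5 + p\right)$)
$W{\left(B,N \right)} = 2$ ($W{\left(B,N \right)} = \frac{8}{-5 + 3^{2}} = \frac{8}{-5 + 9} = \frac{8}{4} = 8 \cdot \frac{1}{4} = 2$)
$Y{\left(z \right)} = 81$ ($Y{\left(z \right)} = 9^{2} = 81$)
$Y{\left(199 \right)} - W{\left(m{\left(7,-13 \right)},-186 \right)} = 81 - 2 = 79$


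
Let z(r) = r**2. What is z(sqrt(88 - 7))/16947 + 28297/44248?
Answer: 53681483/83318984 ≈ 0.64429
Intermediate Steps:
z(sqrt(88 - 7))/16947 + 28297/44248 = (sqrt(88 - 7))**2/16947 + 28297/44248 = (sqrt(81))**2*(1/16947) + 28297*(1/44248) = 9**2*(1/16947) + 28297/44248 = 81*(1/16947) + 28297/44248 = 9/1883 + 28297/44248 = 53681483/83318984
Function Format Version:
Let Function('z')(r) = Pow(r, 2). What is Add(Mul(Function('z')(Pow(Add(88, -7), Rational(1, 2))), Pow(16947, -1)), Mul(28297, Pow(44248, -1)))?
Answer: Rational(53681483, 83318984) ≈ 0.64429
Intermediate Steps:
Add(Mul(Function('z')(Pow(Add(88, -7), Rational(1, 2))), Pow(16947, -1)), Mul(28297, Pow(44248, -1))) = Add(Mul(Pow(Pow(Add(88, -7), Rational(1, 2)), 2), Pow(16947, -1)), Mul(28297, Pow(44248, -1))) = Add(Mul(Pow(Pow(81, Rational(1, 2)), 2), Rational(1, 16947)), Mul(28297, Rational(1, 44248))) = Add(Mul(Pow(9, 2), Rational(1, 16947)), Rational(28297, 44248)) = Add(Mul(81, Rational(1, 16947)), Rational(28297, 44248)) = Add(Rational(9, 1883), Rational(28297, 44248)) = Rational(53681483, 83318984)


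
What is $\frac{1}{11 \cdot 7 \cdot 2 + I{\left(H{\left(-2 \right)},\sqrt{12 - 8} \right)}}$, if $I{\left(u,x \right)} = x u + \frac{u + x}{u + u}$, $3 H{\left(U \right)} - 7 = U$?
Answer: $\frac{30}{4753} \approx 0.0063118$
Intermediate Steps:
$H{\left(U \right)} = \frac{7}{3} + \frac{U}{3}$
$I{\left(u,x \right)} = u x + \frac{u + x}{2 u}$
$\frac{1}{11 \cdot 7 \cdot 2 + I{\left(H{\left(-2 \right)},\sqrt{12 - 8} \right)}} = \frac{1}{11 \cdot 7 \cdot 2 + \left(\frac{1}{2} + \left(\frac{7}{3} + \frac{1}{3} \left(-2\right)\right) \sqrt{12 - 8} + \frac{\sqrt{12 - 8}}{2 \left(\frac{7}{3} + \frac{1}{3} \left(-2\right)\right)}\right)} = \frac{1}{77 \cdot 2 + \left(\frac{1}{2} + \left(\frac{7}{3} - \frac{2}{3}\right) \sqrt{4} + \frac{\sqrt{4}}{2 \left(\frac{7}{3} - \frac{2}{3}\right)}\right)} = \frac{1}{154 + \left(\frac{1}{2} + \frac{5}{3} \cdot 2 + \frac{1}{2} \cdot 2 \frac{1}{\frac{5}{3}}\right)} = \frac{1}{154 + \left(\frac{1}{2} + \frac{10}{3} + \frac{1}{2} \cdot 2 \cdot \frac{3}{5}\right)} = \frac{1}{154 + \left(\frac{1}{2} + \frac{10}{3} + \frac{3}{5}\right)} = \frac{1}{154 + \frac{133}{30}} = \frac{1}{\frac{4753}{30}} = \frac{30}{4753}$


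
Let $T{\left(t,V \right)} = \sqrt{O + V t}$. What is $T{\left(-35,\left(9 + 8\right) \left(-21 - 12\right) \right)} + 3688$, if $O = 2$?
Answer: $3688 + \sqrt{19637} \approx 3828.1$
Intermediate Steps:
$T{\left(t,V \right)} = \sqrt{2 + V t}$
$T{\left(-35,\left(9 + 8\right) \left(-21 - 12\right) \right)} + 3688 = \sqrt{2 + \left(9 + 8\right) \left(-21 - 12\right) \left(-35\right)} + 3688 = \sqrt{2 + 17 \left(-33\right) \left(-35\right)} + 3688 = \sqrt{2 - -19635} + 3688 = \sqrt{2 + 19635} + 3688 = \sqrt{19637} + 3688 = 3688 + \sqrt{19637}$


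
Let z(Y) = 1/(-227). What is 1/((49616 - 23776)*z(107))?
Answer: -227/25840 ≈ -0.0087848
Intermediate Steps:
z(Y) = -1/227
1/((49616 - 23776)*z(107)) = 1/((49616 - 23776)*(-1/227)) = -227/25840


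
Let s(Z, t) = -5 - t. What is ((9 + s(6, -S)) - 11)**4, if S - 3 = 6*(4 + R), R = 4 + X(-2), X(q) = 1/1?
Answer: 6250000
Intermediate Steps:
X(q) = 1
R = 5 (R = 4 + 1 = 5)
S = 57 (S = 3 + 6*(4 + 5) = 3 + 6*9 = 3 + 54 = 57)
((9 + s(6, -S)) - 11)**4 = ((9 + (-5 - (-1)*57)) - 11)**4 = ((9 + (-5 - 1*(-57))) - 11)**4 = ((9 + (-5 + 57)) - 11)**4 = ((9 + 52) - 11)**4 = (61 - 11)**4 = 50**4 = 6250000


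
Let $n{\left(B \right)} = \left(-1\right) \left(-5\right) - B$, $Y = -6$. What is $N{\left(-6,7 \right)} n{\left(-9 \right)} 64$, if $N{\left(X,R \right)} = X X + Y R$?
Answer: $-5376$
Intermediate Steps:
$N{\left(X,R \right)} = X^{2} - 6 R$ ($N{\left(X,R \right)} = X X - 6 R = X^{2} - 6 R$)
$n{\left(B \right)} = 5 - B$
$N{\left(-6,7 \right)} n{\left(-9 \right)} 64 = \left(\left(-6\right)^{2} - 42\right) \left(5 - -9\right) 64 = \left(36 - 42\right) \left(5 + 9\right) 64 = \left(-6\right) 14 \cdot 64 = \left(-84\right) 64 = -5376$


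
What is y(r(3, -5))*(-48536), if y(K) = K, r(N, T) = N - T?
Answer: -388288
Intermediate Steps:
y(r(3, -5))*(-48536) = (3 - 1*(-5))*(-48536) = (3 + 5)*(-48536) = 8*(-48536) = -388288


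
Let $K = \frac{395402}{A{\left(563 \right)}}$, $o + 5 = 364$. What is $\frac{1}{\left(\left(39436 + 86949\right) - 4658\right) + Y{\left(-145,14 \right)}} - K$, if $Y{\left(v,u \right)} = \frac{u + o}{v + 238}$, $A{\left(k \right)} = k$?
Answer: $- \frac{4476339663209}{6373713992} \approx -702.31$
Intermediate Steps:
$o = 359$ ($o = -5 + 364 = 359$)
$K = \frac{395402}{563} \approx 702.31$
$Y{\left(v,u \right)} = \frac{359 + u}{238 + v}$ ($Y{\left(v,u \right)} = \frac{u + 359}{v + 238} = \frac{359 + u}{238 + v}$)
$\frac{1}{\left(\left(39436 + 86949\right) - 4658\right) + Y{\left(-145,14 \right)}} - K = \frac{1}{\left(\left(39436 + 86949\right) - 4658\right) + \frac{359 + 14}{238 - 145}} - \frac{395402}{563} = \frac{1}{\left(126385 - 4658\right) + \frac{1}{93} \cdot 373} - \frac{395402}{563} = \frac{1}{121727 + \frac{1}{93} \cdot 373} - \frac{395402}{563} = \frac{1}{121727 + \frac{373}{93}} - \frac{395402}{563} = \frac{1}{\frac{11320984}{93}} - \frac{395402}{563} = \frac{93}{11320984} - \frac{395402}{563} = - \frac{4476339663209}{6373713992}$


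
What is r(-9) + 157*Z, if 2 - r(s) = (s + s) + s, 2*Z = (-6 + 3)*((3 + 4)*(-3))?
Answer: 9949/2 ≈ 4974.5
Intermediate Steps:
Z = 63/2 (Z = ((-6 + 3)*((3 + 4)*(-3)))/2 = (-21*(-3))/2 = (-3*(-21))/2 = (½)*63 = 63/2 ≈ 31.500)
r(s) = 2 - 3*s (r(s) = 2 - ((s + s) + s) = 2 - (2*s + s) = 2 - 3*s)
r(-9) + 157*Z = (2 - 3*(-9)) + 157*(63/2) = (2 + 27) + 9891/2 = 29 + 9891/2 = 9949/2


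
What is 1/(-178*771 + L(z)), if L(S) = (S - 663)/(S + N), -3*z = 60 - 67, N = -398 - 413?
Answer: -1213/166468703 ≈ -7.2867e-6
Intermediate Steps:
N = -811
z = 7/3 (z = -(60 - 67)/3 = -⅓*(-7) = 7/3 ≈ 2.3333)
L(S) = (-663 + S)/(-811 + S) (L(S) = (S - 663)/(S - 811) = (-663 + S)/(-811 + S))
1/(-178*771 + L(z)) = 1/(-178*771 + (-663 + 7/3)/(-811 + 7/3)) = 1/(-137238 - 1982/3/(-2426/3)) = 1/(-137238 - 3/2426*(-1982/3)) = 1/(-137238 + 991/1213) = 1/(-166468703/1213) = -1213/166468703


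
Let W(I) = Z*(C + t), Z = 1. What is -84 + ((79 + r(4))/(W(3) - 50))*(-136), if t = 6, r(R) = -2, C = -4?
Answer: 805/6 ≈ 134.17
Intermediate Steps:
W(I) = 2 (W(I) = 1*(-4 + 6) = 1*2 = 2)
-84 + ((79 + r(4))/(W(3) - 50))*(-136) = -84 + ((79 - 2)/(2 - 50))*(-136) = -84 + (77/(-48))*(-136) = -84 + (77*(-1/48))*(-136) = -84 - 77/48*(-136) = -84 + 1309/6 = 805/6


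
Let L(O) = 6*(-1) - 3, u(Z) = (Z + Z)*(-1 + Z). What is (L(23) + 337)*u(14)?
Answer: 119392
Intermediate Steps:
u(Z) = 2*Z*(-1 + Z) (u(Z) = (2*Z)*(-1 + Z) = 2*Z*(-1 + Z))
L(O) = -9 (L(O) = -6 - 3 = -9)
(L(23) + 337)*u(14) = (-9 + 337)*(2*14*(-1 + 14)) = 328*(2*14*13) = 328*364 = 119392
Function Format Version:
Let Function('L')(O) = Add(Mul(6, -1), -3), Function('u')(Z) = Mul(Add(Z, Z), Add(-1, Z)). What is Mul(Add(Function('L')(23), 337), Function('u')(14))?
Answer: 119392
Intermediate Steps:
Function('u')(Z) = Mul(2, Z, Add(-1, Z)) (Function('u')(Z) = Mul(Mul(2, Z), Add(-1, Z)) = Mul(2, Z, Add(-1, Z)))
Function('L')(O) = -9 (Function('L')(O) = Add(-6, -3) = -9)
Mul(Add(Function('L')(23), 337), Function('u')(14)) = Mul(Add(-9, 337), Mul(2, 14, Add(-1, 14))) = Mul(328, Mul(2, 14, 13)) = Mul(328, 364) = 119392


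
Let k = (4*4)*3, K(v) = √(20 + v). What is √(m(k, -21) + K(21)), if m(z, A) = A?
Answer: √(-21 + √41) ≈ 3.8206*I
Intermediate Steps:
k = 48 (k = 16*3 = 48)
√(m(k, -21) + K(21)) = √(-21 + √(20 + 21)) = √(-21 + √41)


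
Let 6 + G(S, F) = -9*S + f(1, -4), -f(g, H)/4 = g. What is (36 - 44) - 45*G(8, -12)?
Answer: 3682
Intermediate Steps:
f(g, H) = -4*g
G(S, F) = -10 - 9*S (G(S, F) = -6 + (-9*S - 4*1) = -6 + (-9*S - 4) = -6 + (-4 - 9*S) = -10 - 9*S)
(36 - 44) - 45*G(8, -12) = (36 - 44) - 45*(-10 - 9*8) = -8 - 45*(-10 - 72) = -8 - 45*(-82) = -8 + 3690 = 3682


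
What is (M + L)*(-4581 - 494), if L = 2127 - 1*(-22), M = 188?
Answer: -11860275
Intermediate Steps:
L = 2149 (L = 2127 + 22 = 2149)
(M + L)*(-4581 - 494) = (188 + 2149)*(-4581 - 494) = 2337*(-5075) = -11860275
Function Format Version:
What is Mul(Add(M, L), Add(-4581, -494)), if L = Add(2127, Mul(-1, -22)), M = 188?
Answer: -11860275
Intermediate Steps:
L = 2149 (L = Add(2127, 22) = 2149)
Mul(Add(M, L), Add(-4581, -494)) = Mul(Add(188, 2149), Add(-4581, -494)) = Mul(2337, -5075) = -11860275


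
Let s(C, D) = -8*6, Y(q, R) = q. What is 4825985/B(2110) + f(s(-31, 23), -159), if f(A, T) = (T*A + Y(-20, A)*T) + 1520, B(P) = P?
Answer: 6169301/422 ≈ 14619.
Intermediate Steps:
s(C, D) = -48
f(A, T) = 1520 - 20*T + A*T (f(A, T) = (T*A - 20*T) + 1520 = (A*T - 20*T) + 1520 = (-20*T + A*T) + 1520 = 1520 - 20*T + A*T)
4825985/B(2110) + f(s(-31, 23), -159) = 4825985/2110 + (1520 - 20*(-159) - 48*(-159)) = 4825985*(1/2110) + (1520 + 3180 + 7632) = 965197/422 + 12332 = 6169301/422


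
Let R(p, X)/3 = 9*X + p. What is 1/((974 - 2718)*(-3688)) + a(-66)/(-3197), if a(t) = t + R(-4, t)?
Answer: 11963285117/20562694784 ≈ 0.58180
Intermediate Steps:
R(p, X) = 3*p + 27*X (R(p, X) = 3*(9*X + p) = 3*(p + 9*X) = 3*p + 27*X)
a(t) = -12 + 28*t (a(t) = t + (3*(-4) + 27*t) = t + (-12 + 27*t) = -12 + 28*t)
1/((974 - 2718)*(-3688)) + a(-66)/(-3197) = 1/((974 - 2718)*(-3688)) + (-12 + 28*(-66))/(-3197) = -1/3688/(-1744) + (-12 - 1848)*(-1/3197) = -1/1744*(-1/3688) - 1860*(-1/3197) = 1/6431872 + 1860/3197 = 11963285117/20562694784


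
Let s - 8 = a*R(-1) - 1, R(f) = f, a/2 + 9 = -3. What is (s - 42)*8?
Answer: -88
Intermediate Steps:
a = -24 (a = -18 + 2*(-3) = -18 - 6 = -24)
s = 31 (s = 8 + (-24*(-1) - 1) = 8 + (24 - 1) = 8 + 23 = 31)
(s - 42)*8 = (31 - 42)*8 = -11*8 = -88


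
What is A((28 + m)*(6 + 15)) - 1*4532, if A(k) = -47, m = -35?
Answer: -4579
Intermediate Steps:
A((28 + m)*(6 + 15)) - 1*4532 = -47 - 1*4532 = -47 - 4532 = -4579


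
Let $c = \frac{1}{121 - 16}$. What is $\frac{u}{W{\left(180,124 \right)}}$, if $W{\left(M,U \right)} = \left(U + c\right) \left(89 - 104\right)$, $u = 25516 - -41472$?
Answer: $- \frac{468916}{13021} \approx -36.012$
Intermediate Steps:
$u = 66988$ ($u = 25516 + 41472 = 66988$)
$c = \frac{1}{105} \approx 0.0095238$
$W{\left(M,U \right)} = - \frac{1}{7} - 15 U$ ($W{\left(M,U \right)} = \left(U + \frac{1}{105}\right) \left(89 - 104\right) = \left(\frac{1}{105} + U\right) \left(-15\right) = - \frac{1}{7} - 15 U$)
$\frac{u}{W{\left(180,124 \right)}} = \frac{66988}{- \frac{1}{7} - 1860} = \frac{66988}{- \frac{13021}{7}} = 66988 \left(- \frac{7}{13021}\right) = - \frac{468916}{13021}$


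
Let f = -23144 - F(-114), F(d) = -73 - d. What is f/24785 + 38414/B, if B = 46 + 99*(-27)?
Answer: -202599597/13022039 ≈ -15.558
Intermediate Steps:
f = -23185 (f = -23144 - (-73 - 1*(-114)) = -23144 - (-73 + 114) = -23144 - 1*41 = -23144 - 41 = -23185)
B = -2627 (B = 46 - 2673 = -2627)
f/24785 + 38414/B = -23185/24785 + 38414/(-2627) = -23185*1/24785 + 38414*(-1/2627) = -4637/4957 - 38414/2627 = -202599597/13022039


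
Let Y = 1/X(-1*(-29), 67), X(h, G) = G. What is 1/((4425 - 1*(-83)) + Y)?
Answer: 67/302037 ≈ 0.00022183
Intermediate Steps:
Y = 1/67 ≈ 0.014925
1/((4425 - 1*(-83)) + Y) = 1/((4425 - 1*(-83)) + 1/67) = 1/((4425 + 83) + 1/67) = 1/(4508 + 1/67) = 1/(302037/67) = 67/302037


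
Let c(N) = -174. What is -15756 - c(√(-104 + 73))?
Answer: -15582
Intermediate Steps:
-15756 - c(√(-104 + 73)) = -15756 - 1*(-174) = -15756 + 174 = -15582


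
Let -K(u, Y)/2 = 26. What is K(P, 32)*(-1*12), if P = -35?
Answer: 624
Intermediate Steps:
K(u, Y) = -52 (K(u, Y) = -2*26 = -52)
K(P, 32)*(-1*12) = -(-52)*12 = -52*(-12) = 624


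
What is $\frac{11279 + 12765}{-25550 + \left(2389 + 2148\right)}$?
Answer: $- \frac{24044}{21013} \approx -1.1442$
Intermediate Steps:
$\frac{11279 + 12765}{-25550 + \left(2389 + 2148\right)} = \frac{24044}{-25550 + 4537} = \frac{24044}{-21013} = 24044 \left(- \frac{1}{21013}\right) = - \frac{24044}{21013}$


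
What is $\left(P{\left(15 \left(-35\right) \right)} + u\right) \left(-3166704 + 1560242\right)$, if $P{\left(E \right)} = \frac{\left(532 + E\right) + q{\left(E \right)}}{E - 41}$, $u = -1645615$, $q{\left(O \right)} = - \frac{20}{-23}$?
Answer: $\frac{17207309473906981}{6509} \approx 2.6436 \cdot 10^{12}$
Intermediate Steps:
$q{\left(O \right)} = \frac{20}{23}$ ($q{\left(O \right)} = \left(-20\right) \left(- \frac{1}{23}\right) = \frac{20}{23}$)
$P{\left(E \right)} = \frac{\frac{12256}{23} + E}{-41 + E}$ ($P{\left(E \right)} = \frac{\left(532 + E\right) + \frac{20}{23}}{E - 41} = \frac{\frac{12256}{23} + E}{-41 + E}$)
$\left(P{\left(15 \left(-35\right) \right)} + u\right) \left(-3166704 + 1560242\right) = \left(\frac{\frac{12256}{23} + 15 \left(-35\right)}{-41 + 15 \left(-35\right)} - 1645615\right) \left(-3166704 + 1560242\right) = \left(\frac{\frac{12256}{23} - 525}{-41 - 525} - 1645615\right) \left(-1606462\right) = \left(\frac{1}{-566} \cdot \frac{181}{23} - 1645615\right) \left(-1606462\right) = \left(\left(- \frac{1}{566}\right) \frac{181}{23} - 1645615\right) \left(-1606462\right) = \left(- \frac{181}{13018} - 1645615\right) \left(-1606462\right) = \left(- \frac{21422616251}{13018}\right) \left(-1606462\right) = \frac{17207309473906981}{6509}$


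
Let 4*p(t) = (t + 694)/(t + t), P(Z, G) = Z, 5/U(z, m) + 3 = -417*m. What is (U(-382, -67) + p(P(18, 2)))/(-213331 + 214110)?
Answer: 138133/21762144 ≈ 0.0063474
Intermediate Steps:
U(z, m) = 5/(-3 - 417*m)
p(t) = (694 + t)/(8*t) (p(t) = ((t + 694)/(t + t))/4 = ((694 + t)/((2*t)))/4 = ((694 + t)*(1/(2*t)))/4 = ((694 + t)/(2*t))/4 = (694 + t)/(8*t))
(U(-382, -67) + p(P(18, 2)))/(-213331 + 214110) = (-5/(3 + 417*(-67)) + (⅛)*(694 + 18)/18)/(-213331 + 214110) = (-5/(3 - 27939) + (⅛)*(1/18)*712)/779 = (-5/(-27936) + 89/18)*(1/779) = (-5*(-1/27936) + 89/18)*(1/779) = (5/27936 + 89/18)*(1/779) = (138133/27936)*(1/779) = 138133/21762144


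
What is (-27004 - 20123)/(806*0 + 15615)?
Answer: -15709/5205 ≈ -3.0181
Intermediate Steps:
(-27004 - 20123)/(806*0 + 15615) = -47127/(0 + 15615) = -47127/15615 = -47127*1/15615 = -15709/5205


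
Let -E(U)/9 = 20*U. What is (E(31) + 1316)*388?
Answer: -1654432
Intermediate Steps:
E(U) = -180*U
(E(31) + 1316)*388 = (-180*31 + 1316)*388 = (-5580 + 1316)*388 = -4264*388 = -1654432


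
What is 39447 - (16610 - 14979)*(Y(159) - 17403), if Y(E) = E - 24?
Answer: 28203555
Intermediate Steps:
Y(E) = -24 + E
39447 - (16610 - 14979)*(Y(159) - 17403) = 39447 - (16610 - 14979)*((-24 + 159) - 17403) = 39447 - 1631*(135 - 17403) = 39447 - 1631*(-17268) = 39447 - 1*(-28164108) = 39447 + 28164108 = 28203555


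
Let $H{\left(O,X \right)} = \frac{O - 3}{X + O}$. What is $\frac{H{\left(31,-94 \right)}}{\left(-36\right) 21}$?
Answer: $\frac{1}{1701} \approx 0.00058789$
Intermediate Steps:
$H{\left(O,X \right)} = \frac{-3 + O}{O + X}$
$\frac{H{\left(31,-94 \right)}}{\left(-36\right) 21} = \frac{\frac{1}{31 - 94} \left(-3 + 31\right)}{\left(-36\right) 21} = \frac{\frac{1}{-63} \cdot 28}{-756} = \left(- \frac{1}{63}\right) 28 \left(- \frac{1}{756}\right) = \left(- \frac{4}{9}\right) \left(- \frac{1}{756}\right) = \frac{1}{1701}$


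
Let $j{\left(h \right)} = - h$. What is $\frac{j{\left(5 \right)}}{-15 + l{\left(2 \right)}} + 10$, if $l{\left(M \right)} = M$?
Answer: $\frac{135}{13} \approx 10.385$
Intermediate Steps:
$\frac{j{\left(5 \right)}}{-15 + l{\left(2 \right)}} + 10 = \frac{\left(-1\right) 5}{-15 + 2} + 10 = - \frac{5}{-13} + 10 = \left(-5\right) \left(- \frac{1}{13}\right) + 10 = \frac{5}{13} + 10 = \frac{135}{13}$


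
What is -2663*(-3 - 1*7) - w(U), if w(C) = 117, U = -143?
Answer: 26513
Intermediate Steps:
-2663*(-3 - 1*7) - w(U) = -2663*(-3 - 1*7) - 1*117 = -2663*(-3 - 7) - 117 = -2663*(-10) - 117 = 26630 - 117 = 26513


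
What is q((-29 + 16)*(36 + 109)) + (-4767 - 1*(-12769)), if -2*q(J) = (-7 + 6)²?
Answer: 16003/2 ≈ 8001.5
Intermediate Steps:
q(J) = -½ (q(J) = -(-7 + 6)²/2 = -½*(-1)² = -½*1 = -½)
q((-29 + 16)*(36 + 109)) + (-4767 - 1*(-12769)) = -½ + (-4767 - 1*(-12769)) = -½ + (-4767 + 12769) = -½ + 8002 = 16003/2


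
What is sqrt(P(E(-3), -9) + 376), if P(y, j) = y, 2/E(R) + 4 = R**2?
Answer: sqrt(9410)/5 ≈ 19.401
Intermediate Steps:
E(R) = 2/(-4 + R**2)
sqrt(P(E(-3), -9) + 376) = sqrt(2/(-4 + (-3)**2) + 376) = sqrt(2/(-4 + 9) + 376) = sqrt(2/5 + 376) = sqrt(1882/5) = sqrt(9410)/5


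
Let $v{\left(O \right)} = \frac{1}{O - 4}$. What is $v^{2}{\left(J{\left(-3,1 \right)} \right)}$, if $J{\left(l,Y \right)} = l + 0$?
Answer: $\frac{1}{49} \approx 0.020408$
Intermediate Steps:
$J{\left(l,Y \right)} = l$
$v{\left(O \right)} = \frac{1}{-4 + O}$
$v^{2}{\left(J{\left(-3,1 \right)} \right)} = \left(\frac{1}{-4 - 3}\right)^{2} = \left(\frac{1}{-7}\right)^{2} = \left(- \frac{1}{7}\right)^{2} = \frac{1}{49}$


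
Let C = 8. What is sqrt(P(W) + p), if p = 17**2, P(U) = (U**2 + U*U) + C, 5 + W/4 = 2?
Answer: 3*sqrt(65) ≈ 24.187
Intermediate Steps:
W = -12 (W = -20 + 4*2 = -20 + 8 = -12)
P(U) = 8 + 2*U**2 (P(U) = (U**2 + U*U) + 8 = (U**2 + U**2) + 8 = 2*U**2 + 8 = 8 + 2*U**2)
p = 289
sqrt(P(W) + p) = sqrt((8 + 2*(-12)**2) + 289) = sqrt((8 + 2*144) + 289) = sqrt((8 + 288) + 289) = sqrt(296 + 289) = sqrt(585) = 3*sqrt(65)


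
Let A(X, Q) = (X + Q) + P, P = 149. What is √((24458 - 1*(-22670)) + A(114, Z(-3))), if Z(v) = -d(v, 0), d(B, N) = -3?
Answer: 3*√5266 ≈ 217.70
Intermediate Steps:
Z(v) = 3 (Z(v) = -1*(-3) = 3)
A(X, Q) = 149 + Q + X (A(X, Q) = (X + Q) + 149 = (Q + X) + 149 = 149 + Q + X)
√((24458 - 1*(-22670)) + A(114, Z(-3))) = √((24458 - 1*(-22670)) + (149 + 3 + 114)) = √((24458 + 22670) + 266) = √(47128 + 266) = √47394 = 3*√5266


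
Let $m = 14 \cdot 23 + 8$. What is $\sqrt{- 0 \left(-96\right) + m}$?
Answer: $\sqrt{330} \approx 18.166$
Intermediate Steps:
$m = 330$ ($m = 322 + 8 = 330$)
$\sqrt{- 0 \left(-96\right) + m} = \sqrt{- 0 \left(-96\right) + 330} = \sqrt{\left(-1\right) 0 + 330} = \sqrt{0 + 330} = \sqrt{330}$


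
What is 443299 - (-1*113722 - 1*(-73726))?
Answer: 483295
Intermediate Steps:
443299 - (-1*113722 - 1*(-73726)) = 443299 - (-113722 + 73726) = 443299 - 1*(-39996) = 443299 + 39996 = 483295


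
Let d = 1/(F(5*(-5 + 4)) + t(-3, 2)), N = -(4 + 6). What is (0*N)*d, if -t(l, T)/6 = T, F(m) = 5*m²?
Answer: 0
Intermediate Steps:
N = -10 (N = -1*10 = -10)
t(l, T) = -6*T
d = 1/113 (d = 1/(5*(5*(-5 + 4))² - 6*2) = 1/(5*(5*(-1))² - 12) = 1/(5*(-5)² - 12) = 1/(5*25 - 12) = 1/(125 - 12) = 1/113 ≈ 0.0088496)
(0*N)*d = (0*(-10))*(1/113) = 0*(1/113) = 0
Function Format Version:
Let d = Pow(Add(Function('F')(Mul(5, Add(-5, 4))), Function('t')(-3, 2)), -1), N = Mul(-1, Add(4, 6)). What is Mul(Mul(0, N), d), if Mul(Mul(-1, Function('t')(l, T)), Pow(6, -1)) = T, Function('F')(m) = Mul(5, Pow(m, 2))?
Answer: 0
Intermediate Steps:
N = -10 (N = Mul(-1, 10) = -10)
Function('t')(l, T) = Mul(-6, T)
d = Rational(1, 113) (d = Pow(Add(Mul(5, Pow(Mul(5, Add(-5, 4)), 2)), Mul(-6, 2)), -1) = Pow(Add(Mul(5, Pow(Mul(5, -1), 2)), -12), -1) = Pow(Add(Mul(5, Pow(-5, 2)), -12), -1) = Pow(Add(Mul(5, 25), -12), -1) = Pow(Add(125, -12), -1) = Pow(113, -1) = Rational(1, 113) ≈ 0.0088496)
Mul(Mul(0, N), d) = Mul(Mul(0, -10), Rational(1, 113)) = Mul(0, Rational(1, 113)) = 0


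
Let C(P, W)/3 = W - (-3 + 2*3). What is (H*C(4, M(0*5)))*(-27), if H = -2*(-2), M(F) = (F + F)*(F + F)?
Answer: 972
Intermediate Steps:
M(F) = 4*F² (M(F) = (2*F)*(2*F) = 4*F²)
C(P, W) = -9 + 3*W (C(P, W) = 3*(W - (-3 + 2*3)) = 3*(W - (-3 + 6)) = 3*(W - 1*3) = 3*(W - 3) = 3*(-3 + W) = -9 + 3*W)
H = 4
(H*C(4, M(0*5)))*(-27) = (4*(-9 + 3*(4*(0*5)²)))*(-27) = (4*(-9 + 3*(4*0²)))*(-27) = (4*(-9 + 3*(4*0)))*(-27) = (4*(-9 + 3*0))*(-27) = (4*(-9 + 0))*(-27) = (4*(-9))*(-27) = -36*(-27) = 972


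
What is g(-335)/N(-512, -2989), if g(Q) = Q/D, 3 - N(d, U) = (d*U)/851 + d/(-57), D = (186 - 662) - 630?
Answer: -16249845/96798410702 ≈ -0.00016787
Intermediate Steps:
D = -1106 (D = -476 - 630 = -1106)
N(d, U) = 3 + d/57 - U*d/851 (N(d, U) = 3 - ((d*U)/851 + d/(-57)) = 3 - ((U*d)*(1/851) + d*(-1/57)) = 3 - (U*d/851 - d/57) = 3 - (-d/57 + U*d/851) = 3 + (d/57 - U*d/851) = 3 + d/57 - U*d/851)
g(Q) = -Q/1106 (g(Q) = Q/(-1106) = Q*(-1/1106) = -Q/1106)
g(-335)/N(-512, -2989) = (-1/1106*(-335))/(3 + (1/57)*(-512) - 1/851*(-2989)*(-512)) = 335/(1106*(3 - 512/57 - 1530368/851)) = 335/(1106*(-87521167/48507)) = (335/1106)*(-48507/87521167) = -16249845/96798410702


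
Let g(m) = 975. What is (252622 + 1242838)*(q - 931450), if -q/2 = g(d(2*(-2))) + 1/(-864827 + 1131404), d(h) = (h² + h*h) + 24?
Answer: -372104801411018920/266577 ≈ -1.3959e+12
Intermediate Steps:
d(h) = 24 + 2*h² (d(h) = (h² + h²) + 24 = 2*h² + 24 = 24 + 2*h²)
q = -519825152/266577 (q = -2*(975 + 1/(-864827 + 1131404)) = -2*(975 + 1/266577) = -2*259912576/266577 = -519825152/266577 ≈ -1950.0)
(252622 + 1242838)*(q - 931450) = (252622 + 1242838)*(-519825152/266577 - 931450) = 1495460*(-248822971802/266577) = -372104801411018920/266577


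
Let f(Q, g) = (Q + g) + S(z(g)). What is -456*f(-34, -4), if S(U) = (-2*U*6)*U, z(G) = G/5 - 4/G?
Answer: 438672/25 ≈ 17547.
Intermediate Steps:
z(G) = -4/G + G/5 (z(G) = G*(⅕) - 4/G = G/5 - 4/G = -4/G + G/5)
S(U) = -12*U² (S(U) = (-12*U)*U = -12*U²)
f(Q, g) = Q + g - 12*(-4/g + g/5)² (f(Q, g) = (Q + g) - 12*(-4/g + g/5)² = Q + g - 12*(-4/g + g/5)²)
-456*f(-34, -4) = -456*(-34 - 4 - 12/25*(-20 + (-4)²)²/(-4)²) = -456*(-34 - 4 - 12/25*1/16*(-20 + 16)²) = -456*(-34 - 4 - 12/25*1/16*(-4)²) = -456*(-34 - 4 - 12/25*1/16*16) = -456*(-34 - 4 - 12/25) = -456*(-962/25) = 438672/25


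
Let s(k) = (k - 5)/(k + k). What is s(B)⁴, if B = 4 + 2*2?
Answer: 81/65536 ≈ 0.0012360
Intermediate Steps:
B = 8 (B = 4 + 4 = 8)
s(k) = (-5 + k)/(2*k) (s(k) = (-5 + k)/((2*k)) = (-5 + k)*(1/(2*k)) = (-5 + k)/(2*k))
s(B)⁴ = ((½)*(-5 + 8)/8)⁴ = ((½)*(⅛)*3)⁴ = (3/16)⁴ = 81/65536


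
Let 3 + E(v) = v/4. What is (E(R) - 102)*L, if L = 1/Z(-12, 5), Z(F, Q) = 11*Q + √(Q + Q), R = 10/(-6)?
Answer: -13915/7236 + 253*√10/7236 ≈ -1.8125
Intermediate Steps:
R = -5/3 (R = 10*(-⅙) = -5/3 ≈ -1.6667)
E(v) = -3 + v/4
Z(F, Q) = 11*Q + √2*√Q (Z(F, Q) = 11*Q + √(2*Q) = 11*Q + √2*√Q)
L = 1/(55 + √10) (L = 1/(11*5 + √2*√5) = 1/(55 + √10) ≈ 0.017193)
(E(R) - 102)*L = ((-3 + (¼)*(-5/3)) - 102)*(11/603 - √10/3015) = ((-3 - 5/12) - 102)*(11/603 - √10/3015) = (-41/12 - 102)*(11/603 - √10/3015) = -1265*(11/603 - √10/3015)/12 = -13915/7236 + 253*√10/7236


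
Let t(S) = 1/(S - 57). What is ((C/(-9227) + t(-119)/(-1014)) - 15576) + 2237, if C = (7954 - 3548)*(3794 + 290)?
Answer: -25176462035221/1646687328 ≈ -15289.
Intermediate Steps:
t(S) = 1/(-57 + S)
C = 17994104 (C = 4406*4084 = 17994104)
((C/(-9227) + t(-119)/(-1014)) - 15576) + 2237 = ((17994104/(-9227) + 1/(-57 - 119*(-1014))) - 15576) + 2237 = ((17994104*(-1/9227) - 1/1014/(-176)) - 15576) + 2237 = ((-17994104/9227 - 1/176*(-1/1014)) - 15576) + 2237 = ((-17994104/9227 + 1/178464) - 15576) + 2237 = (-3211299767029/1646687328 - 15576) + 2237 = -28860101587957/1646687328 + 2237 = -25176462035221/1646687328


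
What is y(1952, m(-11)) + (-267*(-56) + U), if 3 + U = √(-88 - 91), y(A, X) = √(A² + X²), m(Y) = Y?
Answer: 14949 + 5*√152417 + I*√179 ≈ 16901.0 + 13.379*I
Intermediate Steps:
U = -3 + I*√179 (U = -3 + √(-88 - 91) = -3 + √(-179) = -3 + I*√179 ≈ -3.0 + 13.379*I)
y(1952, m(-11)) + (-267*(-56) + U) = √(1952² + (-11)²) + (-267*(-56) + (-3 + I*√179)) = √(3810304 + 121) + (14952 + (-3 + I*√179)) = √3810425 + (14949 + I*√179) = 5*√152417 + (14949 + I*√179) = 14949 + 5*√152417 + I*√179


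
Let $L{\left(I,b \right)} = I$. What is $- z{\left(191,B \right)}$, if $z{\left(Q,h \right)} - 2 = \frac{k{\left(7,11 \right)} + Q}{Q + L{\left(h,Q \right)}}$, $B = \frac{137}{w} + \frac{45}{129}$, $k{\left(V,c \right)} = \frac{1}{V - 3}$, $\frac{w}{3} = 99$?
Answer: $- \frac{29366671}{9798428} \approx -2.9971$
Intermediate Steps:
$w = 297$ ($w = 3 \cdot 99 = 297$)
$k{\left(V,c \right)} = \frac{1}{-3 + V}$
$B = \frac{10346}{12771}$ ($B = \frac{137}{297} + \frac{45}{129} = 137 \cdot \frac{1}{297} + 45 \cdot \frac{1}{129} = \frac{137}{297} + \frac{15}{43} = \frac{10346}{12771} \approx 0.81012$)
$z{\left(Q,h \right)} = 2 + \frac{\frac{1}{4} + Q}{Q + h}$ ($z{\left(Q,h \right)} = 2 + \frac{\frac{1}{-3 + 7} + Q}{Q + h} = 2 + \frac{\frac{1}{4} + Q}{Q + h}$)
$- z{\left(191,B \right)} = - \frac{\frac{1}{4} + 2 \cdot \frac{10346}{12771} + 3 \cdot 191}{191 + \frac{10346}{12771}} = - \frac{\frac{1}{4} + \frac{20692}{12771} + 573}{\frac{2449607}{12771}} = - \frac{12771 \cdot 29366671}{2449607 \cdot 51084} = \left(-1\right) \frac{29366671}{9798428} = - \frac{29366671}{9798428}$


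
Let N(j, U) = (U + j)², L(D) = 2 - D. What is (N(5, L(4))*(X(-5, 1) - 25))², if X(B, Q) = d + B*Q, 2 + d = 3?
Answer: 68121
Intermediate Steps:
d = 1 (d = -2 + 3 = 1)
X(B, Q) = 1 + B*Q
(N(5, L(4))*(X(-5, 1) - 25))² = (((2 - 1*4) + 5)²*((1 - 5*1) - 25))² = (((2 - 4) + 5)²*((1 - 5) - 25))² = ((-2 + 5)²*(-4 - 25))² = (3²*(-29))² = (9*(-29))² = (-261)² = 68121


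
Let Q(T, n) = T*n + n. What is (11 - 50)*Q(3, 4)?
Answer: -624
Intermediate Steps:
Q(T, n) = n + T*n
(11 - 50)*Q(3, 4) = (11 - 50)*(4*(1 + 3)) = -156*4 = -39*16 = -624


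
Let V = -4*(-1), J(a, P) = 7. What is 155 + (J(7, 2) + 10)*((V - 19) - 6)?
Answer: -202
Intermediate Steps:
V = 4
155 + (J(7, 2) + 10)*((V - 19) - 6) = 155 + (7 + 10)*((4 - 19) - 6) = 155 + 17*(-15 - 6) = 155 + 17*(-21) = 155 - 357 = -202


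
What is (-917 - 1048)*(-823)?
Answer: 1617195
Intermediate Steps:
(-917 - 1048)*(-823) = -1965*(-823) = 1617195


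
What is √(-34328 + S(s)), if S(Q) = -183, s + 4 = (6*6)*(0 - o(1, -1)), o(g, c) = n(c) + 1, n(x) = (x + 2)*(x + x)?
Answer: I*√34511 ≈ 185.77*I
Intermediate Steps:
n(x) = 2*x*(2 + x) (n(x) = (2 + x)*(2*x) = 2*x*(2 + x))
o(g, c) = 1 + 2*c*(2 + c) (o(g, c) = 2*c*(2 + c) + 1 = 1 + 2*c*(2 + c))
s = 32 (s = -4 + (6*6)*(0 - (1 + 2*(-1)*(2 - 1))) = -4 + 36*(0 - (1 + 2*(-1)*1)) = -4 + 36*(0 - (1 - 2)) = -4 + 36*(0 - 1*(-1)) = -4 + 36*(0 + 1) = -4 + 36*1 = -4 + 36 = 32)
√(-34328 + S(s)) = √(-34328 - 183) = √(-34511) = I*√34511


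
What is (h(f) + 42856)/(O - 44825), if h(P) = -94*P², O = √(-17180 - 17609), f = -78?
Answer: 11857109000/1004657707 + 264520*I*√34789/1004657707 ≈ 11.802 + 0.049109*I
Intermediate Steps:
O = I*√34789 (O = √(-34789) = I*√34789 ≈ 186.52*I)
h(P) = -94*P²
(h(f) + 42856)/(O - 44825) = (-94*(-78)² + 42856)/(I*√34789 - 44825) = (-94*6084 + 42856)/(-44825 + I*√34789) = (-571896 + 42856)/(-44825 + I*√34789) = -529040/(-44825 + I*√34789)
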